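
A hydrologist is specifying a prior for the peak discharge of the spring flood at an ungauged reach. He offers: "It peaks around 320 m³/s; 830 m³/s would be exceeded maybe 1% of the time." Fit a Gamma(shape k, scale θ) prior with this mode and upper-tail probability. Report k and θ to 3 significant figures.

Gamma(k,θ) with k>1 has mode (k−1)θ, so θ = 320/(k−1).
Need P(X < 830) = 0.99 with θ tied to k this way. Start at k = 2, θ = 320: P(X<830) ≈ 0.731.
Too low — raise k to concentrate. Iterating converges to k ≈ 6.13.
Then θ = 320/(6.13−1) ≈ 62.4.

k ≈ 6.13, θ ≈ 62.4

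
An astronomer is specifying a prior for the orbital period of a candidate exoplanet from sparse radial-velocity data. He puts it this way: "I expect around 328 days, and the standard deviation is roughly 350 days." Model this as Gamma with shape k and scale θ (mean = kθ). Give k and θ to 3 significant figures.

k ≈ 0.878, θ ≈ 373

For Gamma(k, scale θ): mean = kθ, variance = kθ², so CV = 1/√k.
CV = SD/mean = 350/328 = 1.067, hence k = 1/CV² = 0.878.
Then θ = mean/k = 328/0.878 = 373.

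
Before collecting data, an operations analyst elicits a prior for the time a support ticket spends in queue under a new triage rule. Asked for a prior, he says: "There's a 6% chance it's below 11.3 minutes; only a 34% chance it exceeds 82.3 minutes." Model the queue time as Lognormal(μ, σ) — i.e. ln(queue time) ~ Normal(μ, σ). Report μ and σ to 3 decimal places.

If T ~ Lognormal(μ,σ) then ln T ~ Normal(μ,σ), so the p-quantile of ln T is μ + z_p·σ.
ln(11.3) = 2.425 and ln(82.3) = 4.41; z_{0.06} = -1.555, z_{0.66} = 0.4125.
σ = (4.41 − 2.425)/(0.4125 − (-1.555)) = 1.009.
μ = 2.425 − (-1.555)·1.009 = 3.994.

μ ≈ 3.994, σ ≈ 1.009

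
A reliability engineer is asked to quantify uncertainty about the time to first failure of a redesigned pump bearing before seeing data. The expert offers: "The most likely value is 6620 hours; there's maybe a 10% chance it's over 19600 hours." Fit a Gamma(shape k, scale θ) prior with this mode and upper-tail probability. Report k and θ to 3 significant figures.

Gamma(k,θ) with k>1 has mode (k−1)θ, so θ = 6620/(k−1).
Need P(X < 19600) = 0.9 with θ tied to k this way. Start at k = 2, θ = 6620: P(X<19600) ≈ 0.795.
Too low — raise k to concentrate. Iterating converges to k ≈ 2.62.
Then θ = 6620/(2.62−1) ≈ 4100.

k ≈ 2.62, θ ≈ 4100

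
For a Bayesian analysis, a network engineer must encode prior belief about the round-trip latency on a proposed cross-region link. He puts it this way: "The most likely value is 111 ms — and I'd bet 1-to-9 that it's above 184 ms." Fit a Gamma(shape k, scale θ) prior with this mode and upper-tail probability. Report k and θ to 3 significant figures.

k ≈ 8.39, θ ≈ 15

Gamma(k,θ) with k>1 has mode (k−1)θ, so θ = 111/(k−1).
Need P(X < 184) = 0.9 with θ tied to k this way. Start at k = 2, θ = 111: P(X<184) ≈ 0.493.
Too low — raise k to concentrate. Iterating converges to k ≈ 8.39.
Then θ = 111/(8.39−1) ≈ 15.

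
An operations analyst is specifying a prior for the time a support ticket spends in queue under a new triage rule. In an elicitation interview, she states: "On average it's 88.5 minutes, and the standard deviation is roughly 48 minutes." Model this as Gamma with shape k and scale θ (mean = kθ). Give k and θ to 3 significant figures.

For Gamma(k, scale θ): mean = kθ, variance = kθ², so CV = 1/√k.
CV = SD/mean = 48/88.5 = 0.5424, hence k = 1/CV² = 3.4.
Then θ = mean/k = 88.5/3.4 = 26.

k ≈ 3.4, θ ≈ 26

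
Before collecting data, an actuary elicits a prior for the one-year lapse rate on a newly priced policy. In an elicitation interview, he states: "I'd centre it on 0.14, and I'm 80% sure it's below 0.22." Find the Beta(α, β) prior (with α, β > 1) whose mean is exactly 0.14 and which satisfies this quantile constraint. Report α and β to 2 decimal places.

With mean 0.14 fixed, write α = 0.14s, β = 0.86s where s = α+β.
Need P(θ < 0.22) = 0.8 under Beta(0.14s, 0.86s). Normal approximation: (q−m)/√(m(1−m)/s) ≈ z_{0.8} = 0.842, so s ≈ 0.14·0.86·(0.842)²/(0.22−0.14)² = 13.3.
At s = 13.3: P(θ<0.22) ≈ 0.820. Adjusting to match 0.8 gives s ≈ 9.94.
So α = 0.14·9.94 ≈ 1.39, β = 0.86·9.94 ≈ 8.55.

α ≈ 1.39, β ≈ 8.55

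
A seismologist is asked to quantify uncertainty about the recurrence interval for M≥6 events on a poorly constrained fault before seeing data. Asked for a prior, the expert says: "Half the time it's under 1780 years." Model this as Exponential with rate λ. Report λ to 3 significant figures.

Exponential median = ln 2 / λ, so λ = ln 2 / 1780.0 = 0.000389.

λ ≈ 0.000389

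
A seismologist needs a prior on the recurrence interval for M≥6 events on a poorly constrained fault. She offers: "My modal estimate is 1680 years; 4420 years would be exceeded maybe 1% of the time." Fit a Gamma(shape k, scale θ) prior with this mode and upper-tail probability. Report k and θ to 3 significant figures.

Gamma(k,θ) with k>1 has mode (k−1)θ, so θ = 1680/(k−1).
Need P(X < 4420) = 0.99 with θ tied to k this way. Start at k = 2, θ = 1680: P(X<4420) ≈ 0.739.
Too low — raise k to concentrate. Iterating converges to k ≈ 5.96.
Then θ = 1680/(5.96−1) ≈ 339.

k ≈ 5.96, θ ≈ 339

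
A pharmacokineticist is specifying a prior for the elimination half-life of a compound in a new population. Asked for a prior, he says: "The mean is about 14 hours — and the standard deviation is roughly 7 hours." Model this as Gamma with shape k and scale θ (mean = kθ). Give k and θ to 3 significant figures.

k ≈ 4, θ ≈ 3.5

For Gamma(k, scale θ): mean = kθ, variance = kθ², so CV = 1/√k.
CV = SD/mean = 7/14 = 0.5, hence k = 1/CV² = 4.
Then θ = mean/k = 14/4 = 3.5.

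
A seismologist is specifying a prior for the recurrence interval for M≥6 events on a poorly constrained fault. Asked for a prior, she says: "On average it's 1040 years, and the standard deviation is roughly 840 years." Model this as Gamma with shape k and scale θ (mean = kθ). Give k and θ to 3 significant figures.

For Gamma(k, scale θ): mean = kθ, variance = kθ², so CV = 1/√k.
CV = SD/mean = 840/1040 = 0.8077, hence k = 1/CV² = 1.53.
Then θ = mean/k = 1040/1.53 = 678.

k ≈ 1.53, θ ≈ 678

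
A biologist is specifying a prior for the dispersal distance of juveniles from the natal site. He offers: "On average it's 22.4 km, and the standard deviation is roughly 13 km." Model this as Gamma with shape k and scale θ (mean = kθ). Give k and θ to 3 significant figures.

k ≈ 2.97, θ ≈ 7.54

For Gamma(k, scale θ): mean = kθ, variance = kθ², so CV = 1/√k.
CV = SD/mean = 13/22.4 = 0.5804, hence k = 1/CV² = 2.97.
Then θ = mean/k = 22.4/2.97 = 7.54.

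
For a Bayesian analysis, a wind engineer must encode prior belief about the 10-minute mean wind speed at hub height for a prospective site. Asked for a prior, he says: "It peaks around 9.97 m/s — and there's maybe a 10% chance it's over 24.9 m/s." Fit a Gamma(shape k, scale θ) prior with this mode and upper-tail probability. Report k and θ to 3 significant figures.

k ≈ 3.29, θ ≈ 4.35

Gamma(k,θ) with k>1 has mode (k−1)θ, so θ = 9.97/(k−1).
Need P(X < 24.9) = 0.9 with θ tied to k this way. Start at k = 2, θ = 9.97: P(X<24.9) ≈ 0.712.
Too low — raise k to concentrate. Iterating converges to k ≈ 3.29.
Then θ = 9.97/(3.29−1) ≈ 4.35.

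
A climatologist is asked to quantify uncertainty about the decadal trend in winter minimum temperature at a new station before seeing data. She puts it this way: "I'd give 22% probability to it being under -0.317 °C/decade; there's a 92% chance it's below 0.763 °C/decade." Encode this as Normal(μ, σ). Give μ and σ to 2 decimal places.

μ = 0.07, σ = 0.50

The p-quantile of Normal(μ,σ) is μ + z_p·σ, with z_{0.22} = -0.7722 and z_{0.92} = 1.405.
Eliminate σ: μ = (z₂·x₁ − z₁·x₂)/(z₂ − z₁) = (1.405·-0.317 − (-0.7722)·0.763)/2.177 = 0.07.
Then σ = (x₂ − x₁)/(z₂ − z₁) = (0.763 − -0.317)/2.177 = 0.50.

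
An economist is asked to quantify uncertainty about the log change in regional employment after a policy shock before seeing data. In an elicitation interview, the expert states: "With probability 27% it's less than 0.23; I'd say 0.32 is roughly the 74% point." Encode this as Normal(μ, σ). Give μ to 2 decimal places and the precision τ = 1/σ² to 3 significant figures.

The p-quantile of Normal(μ,σ) is μ + z_p·σ, with z_{0.27} = -0.6128 and z_{0.74} = 0.6433.
Eliminate σ: μ = (z₂·x₁ − z₁·x₂)/(z₂ − z₁) = (0.6433·0.23 − (-0.6128)·0.32)/1.256 = 0.27.
Then σ = (x₂ − x₁)/(z₂ − z₁) = (0.32 − 0.23)/1.256 = 0.07.
Precision τ = 1/σ² = 1/0.07165² = 195.

μ = 0.27, τ = 195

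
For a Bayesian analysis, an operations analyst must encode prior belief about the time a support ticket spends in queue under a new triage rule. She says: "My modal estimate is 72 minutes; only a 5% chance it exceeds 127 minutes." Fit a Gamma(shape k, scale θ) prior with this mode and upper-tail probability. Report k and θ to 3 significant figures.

Gamma(k,θ) with k>1 has mode (k−1)θ, so θ = 72/(k−1).
Need P(X < 127) = 0.95 with θ tied to k this way. Start at k = 2, θ = 72: P(X<127) ≈ 0.526.
Too low — raise k to concentrate. Iterating converges to k ≈ 9.66.
Then θ = 72/(9.66−1) ≈ 8.31.

k ≈ 9.66, θ ≈ 8.31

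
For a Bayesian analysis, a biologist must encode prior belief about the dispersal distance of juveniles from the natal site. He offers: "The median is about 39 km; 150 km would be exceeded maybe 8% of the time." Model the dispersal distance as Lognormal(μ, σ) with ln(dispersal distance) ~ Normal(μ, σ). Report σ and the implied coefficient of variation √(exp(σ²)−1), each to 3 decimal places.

σ ≈ 0.959, CV ≈ 1.228

If T ~ Lognormal(μ,σ) then ln T ~ Normal(μ,σ), so the p-quantile of ln T is μ + z_p·σ.
ln(39) = 3.664 and ln(150) = 5.011; z_{0.5} = 0, z_{0.92} = 1.405.
σ = (5.011 − 3.664)/(1.405 − (0)) = 0.959.
μ = 3.664 − (0)·0.959 = 3.664.
CV = √(exp(σ²)−1) = √(exp(0.9191)−1) = 1.228.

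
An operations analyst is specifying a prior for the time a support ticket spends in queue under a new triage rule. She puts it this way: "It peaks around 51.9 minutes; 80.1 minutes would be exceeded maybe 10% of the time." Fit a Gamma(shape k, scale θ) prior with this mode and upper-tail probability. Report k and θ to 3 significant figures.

k ≈ 10.9, θ ≈ 5.23

Gamma(k,θ) with k>1 has mode (k−1)θ, so θ = 51.9/(k−1).
Need P(X < 80.1) = 0.9 with θ tied to k this way. Start at k = 2, θ = 51.9: P(X<80.1) ≈ 0.457.
Too low — raise k to concentrate. Iterating converges to k ≈ 10.9.
Then θ = 51.9/(10.9−1) ≈ 5.23.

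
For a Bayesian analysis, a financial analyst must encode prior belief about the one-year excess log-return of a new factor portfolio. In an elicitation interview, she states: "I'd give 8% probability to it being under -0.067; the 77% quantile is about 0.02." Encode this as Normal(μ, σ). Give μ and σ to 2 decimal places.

μ = -0.01, σ = 0.04

For Normal(μ,σ), the p-quantile is μ + z_p·σ. Here z_{0.08} = -1.405, z_{0.77} = 0.7388.
So -0.067 = μ − 1.405σ and 0.02 = μ + 0.7388σ.
Subtracting: σ = (0.02 − -0.067)/(0.7388 − (-1.405)) = 0.04.
Then μ = -0.067 − (-1.405)·0.04 = -0.01.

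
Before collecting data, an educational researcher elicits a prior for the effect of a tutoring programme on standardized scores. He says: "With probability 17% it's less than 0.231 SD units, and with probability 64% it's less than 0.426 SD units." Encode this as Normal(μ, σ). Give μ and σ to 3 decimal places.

μ = 0.373, σ = 0.149

The p-quantile of Normal(μ,σ) is μ + z_p·σ, with z_{0.17} = -0.9542 and z_{0.64} = 0.3585.
Eliminate σ: μ = (z₂·x₁ − z₁·x₂)/(z₂ − z₁) = (0.3585·0.231 − (-0.9542)·0.426)/1.313 = 0.373.
Then σ = (x₂ − x₁)/(z₂ − z₁) = (0.426 − 0.231)/1.313 = 0.149.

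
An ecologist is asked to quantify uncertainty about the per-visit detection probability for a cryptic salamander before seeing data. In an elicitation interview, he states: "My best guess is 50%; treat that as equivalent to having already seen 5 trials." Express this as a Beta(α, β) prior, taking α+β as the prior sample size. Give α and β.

α = 2.5, β = 2.5

Under the effective-sample-size interpretation, Beta(α, β) has prior mean α/(α+β) and prior sample size α+β.
So α+β = 5 and α/(α+β) = 0.5, giving α = 0.5·5 = 2.5 and β = 5 − 2.5 = 2.5.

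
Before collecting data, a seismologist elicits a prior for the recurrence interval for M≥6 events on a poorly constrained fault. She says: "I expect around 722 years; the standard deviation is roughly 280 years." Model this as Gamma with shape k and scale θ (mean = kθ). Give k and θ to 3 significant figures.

For Gamma(k, scale θ): mean = kθ, variance = kθ², so CV = 1/√k.
CV = SD/mean = 280/722 = 0.3878, hence k = 1/CV² = 6.65.
Then θ = mean/k = 722/6.65 = 109.

k ≈ 6.65, θ ≈ 109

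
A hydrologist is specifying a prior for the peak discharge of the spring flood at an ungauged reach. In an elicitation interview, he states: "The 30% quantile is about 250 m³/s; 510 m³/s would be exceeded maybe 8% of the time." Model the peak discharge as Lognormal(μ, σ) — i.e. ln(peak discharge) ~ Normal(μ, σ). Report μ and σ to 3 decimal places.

μ ≈ 5.715, σ ≈ 0.370

If T ~ Lognormal(μ,σ) then ln T ~ Normal(μ,σ), so the p-quantile of ln T is μ + z_p·σ.
ln(250) = 5.521 and ln(510) = 6.234; z_{0.3} = -0.5244, z_{0.92} = 1.405.
σ = (6.234 − 5.521)/(1.405 − (-0.5244)) = 0.370.
μ = 5.521 − (-0.5244)·0.370 = 5.715.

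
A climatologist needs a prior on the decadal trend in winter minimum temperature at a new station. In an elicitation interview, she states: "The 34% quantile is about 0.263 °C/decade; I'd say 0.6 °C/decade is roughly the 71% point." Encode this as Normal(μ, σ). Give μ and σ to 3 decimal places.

μ = 0.407, σ = 0.349

The p-quantile of Normal(μ,σ) is μ + z_p·σ, with z_{0.34} = -0.4125 and z_{0.71} = 0.5534.
Eliminate σ: μ = (z₂·x₁ − z₁·x₂)/(z₂ − z₁) = (0.5534·0.263 − (-0.4125)·0.6)/0.9658 = 0.407.
Then σ = (x₂ − x₁)/(z₂ − z₁) = (0.6 − 0.263)/0.9658 = 0.349.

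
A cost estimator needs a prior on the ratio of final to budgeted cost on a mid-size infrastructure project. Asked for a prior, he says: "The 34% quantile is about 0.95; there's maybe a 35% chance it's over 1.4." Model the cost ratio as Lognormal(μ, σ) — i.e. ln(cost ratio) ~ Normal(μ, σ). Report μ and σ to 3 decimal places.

If T ~ Lognormal(μ,σ) then ln T ~ Normal(μ,σ), so the p-quantile of ln T is μ + z_p·σ.
ln(0.95) = -0.05129 and ln(1.4) = 0.3365; z_{0.34} = -0.4125, z_{0.65} = 0.3853.
σ = (0.3365 − -0.05129)/(0.3853 − (-0.4125)) = 0.486.
μ = -0.05129 − (-0.4125)·0.486 = 0.149.

μ ≈ 0.149, σ ≈ 0.486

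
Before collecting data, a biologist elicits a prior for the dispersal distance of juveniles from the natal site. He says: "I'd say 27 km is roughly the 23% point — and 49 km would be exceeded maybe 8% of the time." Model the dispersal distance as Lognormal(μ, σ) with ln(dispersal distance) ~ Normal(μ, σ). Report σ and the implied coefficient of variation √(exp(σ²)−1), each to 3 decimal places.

If T ~ Lognormal(μ,σ) then ln T ~ Normal(μ,σ), so the p-quantile of ln T is μ + z_p·σ.
ln(27) = 3.296 and ln(49) = 3.892; z_{0.23} = -0.7388, z_{0.92} = 1.405.
σ = (3.892 − 3.296)/(1.405 − (-0.7388)) = 0.278.
μ = 3.296 − (-0.7388)·0.278 = 3.501.
CV = √(exp(σ²)−1) = √(exp(0.0773)−1) = 0.283.

σ ≈ 0.278, CV ≈ 0.283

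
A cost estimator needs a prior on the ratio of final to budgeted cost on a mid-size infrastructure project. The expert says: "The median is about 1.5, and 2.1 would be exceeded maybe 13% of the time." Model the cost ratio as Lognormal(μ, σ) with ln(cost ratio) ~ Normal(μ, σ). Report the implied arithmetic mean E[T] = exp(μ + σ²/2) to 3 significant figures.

If T ~ Lognormal(μ,σ) then ln T ~ Normal(μ,σ), so the p-quantile of ln T is μ + z_p·σ.
ln(1.5) = 0.4055 and ln(2.1) = 0.7419; z_{0.5} = 0, z_{0.87} = 1.126.
σ = (0.7419 − 0.4055)/(1.126 − (0)) = 0.299.
μ = 0.4055 − (0)·0.299 = 0.405.
E[T] = exp(μ + σ²/2) = exp(0.405 + 0.0446) = 1.57.

E[T] ≈ 1.57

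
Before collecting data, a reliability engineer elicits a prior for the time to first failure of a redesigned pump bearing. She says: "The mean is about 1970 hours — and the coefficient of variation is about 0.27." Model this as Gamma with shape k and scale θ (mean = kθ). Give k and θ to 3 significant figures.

For Gamma(k, scale θ): mean = kθ, variance = kθ², so CV = 1/√k.
CV = 0.27, hence k = 1/CV² = 13.7.
Then θ = mean/k = 1970/13.7 = 144.

k ≈ 13.7, θ ≈ 144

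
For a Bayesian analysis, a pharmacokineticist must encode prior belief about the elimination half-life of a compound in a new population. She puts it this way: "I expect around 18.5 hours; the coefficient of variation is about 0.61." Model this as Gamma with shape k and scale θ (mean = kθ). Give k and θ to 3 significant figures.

k ≈ 2.69, θ ≈ 6.88

For Gamma(k, scale θ): mean = kθ, variance = kθ², so CV = 1/√k.
CV = 0.61, hence k = 1/CV² = 2.69.
Then θ = mean/k = 18.5/2.69 = 6.88.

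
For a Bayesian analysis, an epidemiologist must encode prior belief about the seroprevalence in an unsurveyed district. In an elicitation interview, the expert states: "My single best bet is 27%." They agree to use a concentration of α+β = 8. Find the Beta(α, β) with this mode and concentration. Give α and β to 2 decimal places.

α = 2.62, β = 5.38

For α,β > 1 the Beta mode is (α−1)/(α+β−2). With α+β = 8, the mode is (α−1)/6.
Set (α−1)/6 = 0.27 → α = 1 + 0.27·6 = 2.62.
β = 8 − α = 5.38.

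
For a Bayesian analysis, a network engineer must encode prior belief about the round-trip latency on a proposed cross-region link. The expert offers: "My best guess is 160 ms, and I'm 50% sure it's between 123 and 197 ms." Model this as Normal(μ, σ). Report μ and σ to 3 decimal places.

A symmetric 50% interval runs μ ± z·σ with z = 0.6745.
Half-width = 37, so σ = 37/0.6745 = 54.856.
μ is the stated best guess, 160.000.

μ = 160.000, σ = 54.856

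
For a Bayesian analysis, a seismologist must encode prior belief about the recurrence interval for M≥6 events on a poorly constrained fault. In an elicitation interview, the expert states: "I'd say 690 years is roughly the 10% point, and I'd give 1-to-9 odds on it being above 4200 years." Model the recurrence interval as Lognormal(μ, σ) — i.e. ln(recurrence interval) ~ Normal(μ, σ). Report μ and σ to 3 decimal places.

μ ≈ 7.440, σ ≈ 0.705

If T ~ Lognormal(μ,σ) then ln T ~ Normal(μ,σ), so the p-quantile of ln T is μ + z_p·σ.
ln(690) = 6.537 and ln(4200) = 8.343; z_{0.1} = -1.282, z_{0.9} = 1.282.
σ = (8.343 − 6.537)/(1.282 − (-1.282)) = 0.705.
μ = 6.537 − (-1.282)·0.705 = 7.440.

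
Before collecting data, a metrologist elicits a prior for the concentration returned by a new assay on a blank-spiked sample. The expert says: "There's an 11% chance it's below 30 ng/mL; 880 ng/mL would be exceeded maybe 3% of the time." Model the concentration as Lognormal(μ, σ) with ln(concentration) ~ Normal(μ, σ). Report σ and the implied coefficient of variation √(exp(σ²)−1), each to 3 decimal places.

σ ≈ 1.087, CV ≈ 1.504

If T ~ Lognormal(μ,σ) then ln T ~ Normal(μ,σ), so the p-quantile of ln T is μ + z_p·σ.
ln(30) = 3.401 and ln(880) = 6.78; z_{0.11} = -1.227, z_{0.97} = 1.881.
σ = (6.78 − 3.401)/(1.881 − (-1.227)) = 1.087.
μ = 3.401 − (-1.227)·1.087 = 4.735.
CV = √(exp(σ²)−1) = √(exp(1.1823)−1) = 1.504.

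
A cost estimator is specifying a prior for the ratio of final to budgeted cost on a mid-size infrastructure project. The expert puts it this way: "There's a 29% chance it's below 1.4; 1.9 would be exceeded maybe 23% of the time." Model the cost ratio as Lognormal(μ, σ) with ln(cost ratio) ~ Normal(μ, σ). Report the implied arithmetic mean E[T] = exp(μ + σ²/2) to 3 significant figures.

E[T] ≈ 1.64

If T ~ Lognormal(μ,σ) then ln T ~ Normal(μ,σ), so the p-quantile of ln T is μ + z_p·σ.
ln(1.4) = 0.3365 and ln(1.9) = 0.6419; z_{0.29} = -0.5534, z_{0.77} = 0.7388.
σ = (0.6419 − 0.3365)/(0.7388 − (-0.5534)) = 0.236.
μ = 0.3365 − (-0.5534)·0.236 = 0.467.
E[T] = exp(μ + σ²/2) = exp(0.467 + 0.0279) = 1.64.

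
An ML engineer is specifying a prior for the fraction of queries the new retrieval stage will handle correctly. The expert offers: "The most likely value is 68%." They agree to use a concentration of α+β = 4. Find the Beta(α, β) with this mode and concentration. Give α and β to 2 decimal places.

For α,β > 1 the Beta mode is (α−1)/(α+β−2). With α+β = 4, the mode is (α−1)/2.
Set (α−1)/2 = 0.68 → α = 1 + 0.68·2 = 2.36.
β = 4 − α = 1.64.

α = 2.36, β = 1.64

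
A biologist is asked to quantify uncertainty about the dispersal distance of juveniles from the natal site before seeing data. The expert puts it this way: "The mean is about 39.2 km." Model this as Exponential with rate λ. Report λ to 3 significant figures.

Exponential mean = 1/λ, so λ = 1/39.2 = 0.0255.

λ ≈ 0.0255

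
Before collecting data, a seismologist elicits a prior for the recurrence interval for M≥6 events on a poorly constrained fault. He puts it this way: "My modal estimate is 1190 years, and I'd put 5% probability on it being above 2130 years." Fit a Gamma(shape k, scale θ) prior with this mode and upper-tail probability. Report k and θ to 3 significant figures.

Gamma(k,θ) with k>1 has mode (k−1)θ, so θ = 1190/(k−1).
Need P(X < 2130) = 0.95 with θ tied to k this way. Start at k = 2, θ = 1190: P(X<2130) ≈ 0.534.
Too low — raise k to concentrate. Iterating converges to k ≈ 9.22.
Then θ = 1190/(9.22−1) ≈ 145.

k ≈ 9.22, θ ≈ 145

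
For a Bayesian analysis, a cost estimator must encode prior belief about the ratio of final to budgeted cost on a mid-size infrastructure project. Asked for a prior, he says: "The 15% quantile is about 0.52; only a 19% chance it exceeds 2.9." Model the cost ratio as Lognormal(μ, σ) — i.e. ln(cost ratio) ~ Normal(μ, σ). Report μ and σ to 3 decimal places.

μ ≈ 0.277, σ ≈ 0.898

If T ~ Lognormal(μ,σ) then ln T ~ Normal(μ,σ), so the p-quantile of ln T is μ + z_p·σ.
ln(0.52) = -0.6539 and ln(2.9) = 1.065; z_{0.15} = -1.036, z_{0.81} = 0.8779.
σ = (1.065 − -0.6539)/(0.8779 − (-1.036)) = 0.898.
μ = -0.6539 − (-1.036)·0.898 = 0.277.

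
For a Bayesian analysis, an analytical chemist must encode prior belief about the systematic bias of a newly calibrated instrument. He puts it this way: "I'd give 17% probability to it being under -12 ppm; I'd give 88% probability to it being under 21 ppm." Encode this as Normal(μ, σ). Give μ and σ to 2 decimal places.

μ = 2.79, σ = 15.50

For Normal(μ,σ), the p-quantile is μ + z_p·σ. Here z_{0.17} = -0.9542, z_{0.88} = 1.175.
So -12 = μ − 0.9542σ and 21 = μ + 1.175σ.
Subtracting: σ = (21 − -12)/(1.175 − (-0.9542)) = 15.50.
Then μ = -12 − (-0.9542)·15.50 = 2.79.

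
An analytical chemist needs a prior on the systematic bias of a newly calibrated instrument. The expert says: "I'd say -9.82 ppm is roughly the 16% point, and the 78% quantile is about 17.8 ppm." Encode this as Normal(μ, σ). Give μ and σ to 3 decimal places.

μ = 5.727, σ = 15.634

For Normal(μ,σ), the p-quantile is μ + z_p·σ. Here z_{0.16} = -0.9945, z_{0.78} = 0.7722.
So -9.82 = μ − 0.9945σ and 17.8 = μ + 0.7722σ.
Subtracting: σ = (17.8 − -9.82)/(0.7722 − (-0.9945)) = 15.634.
Then μ = -9.82 − (-0.9945)·15.634 = 5.727.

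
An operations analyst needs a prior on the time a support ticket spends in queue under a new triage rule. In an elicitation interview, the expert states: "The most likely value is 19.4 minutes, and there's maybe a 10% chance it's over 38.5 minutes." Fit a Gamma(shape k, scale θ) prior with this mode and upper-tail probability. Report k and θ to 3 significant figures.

k ≈ 5.08, θ ≈ 4.75

Gamma(k,θ) with k>1 has mode (k−1)θ, so θ = 19.4/(k−1).
Need P(X < 38.5) = 0.9 with θ tied to k this way. Start at k = 2, θ = 19.4: P(X<38.5) ≈ 0.590.
Too low — raise k to concentrate. Iterating converges to k ≈ 5.08.
Then θ = 19.4/(5.08−1) ≈ 4.75.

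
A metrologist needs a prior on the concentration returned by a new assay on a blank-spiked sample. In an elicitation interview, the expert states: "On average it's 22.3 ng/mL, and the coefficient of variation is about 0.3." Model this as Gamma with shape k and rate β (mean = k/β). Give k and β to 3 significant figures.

k ≈ 11.1, β ≈ 0.498

For Gamma(k, rate β): mean = k/β, variance = k/β², so CV = 1/√k.
CV = 0.3, hence k = 1/CV² = 11.1.
Then β = k/mean = 11.1/22.3 = 0.498.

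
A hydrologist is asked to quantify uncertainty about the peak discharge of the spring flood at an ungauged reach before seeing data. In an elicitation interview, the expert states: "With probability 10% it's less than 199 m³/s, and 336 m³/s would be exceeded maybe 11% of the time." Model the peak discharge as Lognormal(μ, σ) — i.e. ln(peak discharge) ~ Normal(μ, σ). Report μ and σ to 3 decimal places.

μ ≈ 5.561, σ ≈ 0.209

If T ~ Lognormal(μ,σ) then ln T ~ Normal(μ,σ), so the p-quantile of ln T is μ + z_p·σ.
ln(199) = 5.293 and ln(336) = 5.817; z_{0.1} = -1.282, z_{0.89} = 1.227.
σ = (5.817 − 5.293)/(1.227 − (-1.282)) = 0.209.
μ = 5.293 − (-1.282)·0.209 = 5.561.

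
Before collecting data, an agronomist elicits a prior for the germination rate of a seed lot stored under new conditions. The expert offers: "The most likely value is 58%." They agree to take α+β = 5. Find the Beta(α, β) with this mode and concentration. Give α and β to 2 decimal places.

α = 2.74, β = 2.26

For α,β > 1 the Beta mode is (α−1)/(α+β−2). With α+β = 5, the mode is (α−1)/3.
Set (α−1)/3 = 0.58 → α = 1 + 0.58·3 = 2.74.
β = 5 − α = 2.26.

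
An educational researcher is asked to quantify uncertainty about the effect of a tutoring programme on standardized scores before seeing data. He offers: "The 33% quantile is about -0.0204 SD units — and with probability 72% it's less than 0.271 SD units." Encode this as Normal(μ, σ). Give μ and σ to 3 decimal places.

μ = 0.105, σ = 0.285

For Normal(μ,σ), the p-quantile is μ + z_p·σ. Here z_{0.33} = -0.4399, z_{0.72} = 0.5828.
So -0.0204 = μ − 0.4399σ and 0.271 = μ + 0.5828σ.
Subtracting: σ = (0.271 − -0.0204)/(0.5828 − (-0.4399)) = 0.285.
Then μ = -0.0204 − (-0.4399)·0.285 = 0.105.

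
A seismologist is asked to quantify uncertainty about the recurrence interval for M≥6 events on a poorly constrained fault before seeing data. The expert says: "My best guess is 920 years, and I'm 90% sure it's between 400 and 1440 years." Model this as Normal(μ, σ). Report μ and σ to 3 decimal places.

μ = 920.000, σ = 316.138

A symmetric 90% interval runs μ ± z·σ with z = 1.645.
Half-width = 520, so σ = 520/1.645 = 316.138.
μ is the stated best guess, 920.000.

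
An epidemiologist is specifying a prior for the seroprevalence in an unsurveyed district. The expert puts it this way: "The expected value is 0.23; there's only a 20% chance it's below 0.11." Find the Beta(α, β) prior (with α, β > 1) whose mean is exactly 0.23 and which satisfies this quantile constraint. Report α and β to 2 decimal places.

With mean 0.23 fixed, write α = 0.23s, β = 0.77s where s = α+β.
Need P(θ < 0.11) = 0.2 under Beta(0.23s, 0.77s). Normal approximation: (q−m)/√(m(1−m)/s) ≈ z_{0.2} = -0.842, so s ≈ 0.23·0.77·(-0.842)²/(0.11−0.23)² = 8.7.
At s = 8.7: P(θ<0.11) ≈ 0.204. Adjusting to match 0.2 gives s ≈ 8.92.
So α = 0.23·8.92 ≈ 2.05, β = 0.77·8.92 ≈ 6.86.

α ≈ 2.05, β ≈ 6.86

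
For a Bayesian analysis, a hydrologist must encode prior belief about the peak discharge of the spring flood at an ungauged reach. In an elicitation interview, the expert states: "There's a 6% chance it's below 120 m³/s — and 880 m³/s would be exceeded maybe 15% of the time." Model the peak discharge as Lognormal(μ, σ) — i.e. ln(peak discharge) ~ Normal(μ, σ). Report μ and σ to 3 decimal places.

If T ~ Lognormal(μ,σ) then ln T ~ Normal(μ,σ), so the p-quantile of ln T is μ + z_p·σ.
ln(120) = 4.787 and ln(880) = 6.78; z_{0.06} = -1.555, z_{0.85} = 1.036.
σ = (6.78 − 4.787)/(1.036 − (-1.555)) = 0.769.
μ = 4.787 − (-1.555)·0.769 = 5.983.

μ ≈ 5.983, σ ≈ 0.769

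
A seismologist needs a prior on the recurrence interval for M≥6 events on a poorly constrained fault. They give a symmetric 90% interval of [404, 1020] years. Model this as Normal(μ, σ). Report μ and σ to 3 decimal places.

μ = 712.000, σ = 187.251

A symmetric 90% interval runs μ ± z·σ with z = 1.645.
Half-width = 308, so σ = 308/1.645 = 187.251.
μ is the interval midpoint, 712.000.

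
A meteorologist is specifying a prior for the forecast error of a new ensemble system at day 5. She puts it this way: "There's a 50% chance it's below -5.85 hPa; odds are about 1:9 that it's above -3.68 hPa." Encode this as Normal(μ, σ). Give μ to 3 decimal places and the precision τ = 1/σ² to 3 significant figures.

μ = -5.850, τ = 0.349

For Normal(μ,σ), the p-quantile is μ + z_p·σ. Here z_{0.5} = 0, z_{0.9} = 1.282.
So -5.85 = μ + 0σ and -3.68 = μ + 1.282σ.
Subtracting: σ = (-3.68 − -5.85)/(1.282 − (0)) = 1.693.
Then μ = -5.85 − (0)·1.693 = -5.850.
Precision τ = 1/σ² = 1/1.693² = 0.349.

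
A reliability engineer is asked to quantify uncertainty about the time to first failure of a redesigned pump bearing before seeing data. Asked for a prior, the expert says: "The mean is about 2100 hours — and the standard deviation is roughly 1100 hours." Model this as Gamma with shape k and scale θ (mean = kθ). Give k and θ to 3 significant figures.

k ≈ 3.64, θ ≈ 576

For Gamma(k, scale θ): mean = kθ, variance = kθ², so CV = 1/√k.
CV = SD/mean = 1100/2100 = 0.5238, hence k = 1/CV² = 3.64.
Then θ = mean/k = 2100/3.64 = 576.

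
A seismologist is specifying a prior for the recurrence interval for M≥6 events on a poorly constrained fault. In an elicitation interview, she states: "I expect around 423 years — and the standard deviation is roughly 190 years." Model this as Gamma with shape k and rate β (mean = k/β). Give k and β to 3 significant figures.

k ≈ 4.96, β ≈ 0.0117

For Gamma(k, rate β): mean = k/β, variance = k/β², so CV = 1/√k.
CV = SD/mean = 190/423 = 0.4492, hence k = 1/CV² = 4.96.
Then β = k/mean = 4.96/423 = 0.0117.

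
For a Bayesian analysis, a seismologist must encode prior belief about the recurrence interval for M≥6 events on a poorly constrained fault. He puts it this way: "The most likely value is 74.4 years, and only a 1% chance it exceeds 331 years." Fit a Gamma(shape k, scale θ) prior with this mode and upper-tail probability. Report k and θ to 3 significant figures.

Gamma(k,θ) with k>1 has mode (k−1)θ, so θ = 74.4/(k−1).
Need P(X < 331) = 0.99 with θ tied to k this way. Start at k = 2, θ = 74.4: P(X<331) ≈ 0.936.
Too low — raise k to concentrate. Iterating converges to k ≈ 2.82.
Then θ = 74.4/(2.82−1) ≈ 40.9.

k ≈ 2.82, θ ≈ 40.9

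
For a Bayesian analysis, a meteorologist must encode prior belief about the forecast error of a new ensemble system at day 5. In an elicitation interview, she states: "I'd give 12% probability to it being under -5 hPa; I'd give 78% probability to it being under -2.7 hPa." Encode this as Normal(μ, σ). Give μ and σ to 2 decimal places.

μ = -3.61, σ = 1.18

For Normal(μ,σ), the p-quantile is μ + z_p·σ. Here z_{0.12} = -1.175, z_{0.78} = 0.7722.
So -5 = μ − 1.175σ and -2.7 = μ + 0.7722σ.
Subtracting: σ = (-2.7 − -5)/(0.7722 − (-1.175)) = 1.18.
Then μ = -5 − (-1.175)·1.18 = -3.61.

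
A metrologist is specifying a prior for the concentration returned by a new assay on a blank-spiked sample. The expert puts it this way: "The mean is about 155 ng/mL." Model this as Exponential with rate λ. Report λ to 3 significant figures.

Exponential mean = 1/λ, so λ = 1/155.0 = 0.00645.

λ ≈ 0.00645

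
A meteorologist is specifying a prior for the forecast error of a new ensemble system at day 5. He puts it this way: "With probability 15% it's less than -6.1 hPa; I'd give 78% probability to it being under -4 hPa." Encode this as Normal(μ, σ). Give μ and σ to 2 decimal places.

μ = -4.90, σ = 1.16

The p-quantile of Normal(μ,σ) is μ + z_p·σ, with z_{0.15} = -1.036 and z_{0.78} = 0.7722.
Eliminate σ: μ = (z₂·x₁ − z₁·x₂)/(z₂ − z₁) = (0.7722·-6.1 − (-1.036)·-4)/1.809 = -4.90.
Then σ = (x₂ − x₁)/(z₂ − z₁) = (-4 − -6.1)/1.809 = 1.16.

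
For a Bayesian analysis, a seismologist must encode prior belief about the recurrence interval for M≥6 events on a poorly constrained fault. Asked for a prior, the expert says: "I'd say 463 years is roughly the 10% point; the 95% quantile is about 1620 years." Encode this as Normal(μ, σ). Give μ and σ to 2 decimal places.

μ = 969.68, σ = 395.37

The p-quantile of Normal(μ,σ) is μ + z_p·σ, with z_{0.1} = -1.282 and z_{0.95} = 1.645.
Eliminate σ: μ = (z₂·x₁ − z₁·x₂)/(z₂ − z₁) = (1.645·463 − (-1.282)·1620)/2.926 = 969.68.
Then σ = (x₂ − x₁)/(z₂ − z₁) = (1620 − 463)/2.926 = 395.37.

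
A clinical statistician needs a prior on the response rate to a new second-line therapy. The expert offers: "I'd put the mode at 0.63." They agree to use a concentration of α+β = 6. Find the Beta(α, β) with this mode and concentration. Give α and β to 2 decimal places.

For α,β > 1 the Beta mode is (α−1)/(α+β−2). With α+β = 6, the mode is (α−1)/4.
Set (α−1)/4 = 0.63 → α = 1 + 0.63·4 = 3.52.
β = 6 − α = 2.48.

α = 3.52, β = 2.48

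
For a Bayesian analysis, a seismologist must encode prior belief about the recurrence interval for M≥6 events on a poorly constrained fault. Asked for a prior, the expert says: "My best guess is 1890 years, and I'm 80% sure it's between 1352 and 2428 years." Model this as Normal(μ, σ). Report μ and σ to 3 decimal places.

μ = 1890.000, σ = 419.804

A symmetric 80% interval runs μ ± z·σ with z = 1.282.
Half-width = 538, so σ = 538/1.282 = 419.804.
μ is the stated best guess, 1890.000.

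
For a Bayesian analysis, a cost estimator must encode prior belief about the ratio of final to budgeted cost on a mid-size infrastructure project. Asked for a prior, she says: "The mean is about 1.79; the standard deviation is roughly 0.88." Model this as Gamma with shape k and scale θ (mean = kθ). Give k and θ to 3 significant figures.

k ≈ 4.14, θ ≈ 0.433

For Gamma(k, scale θ): mean = kθ, variance = kθ², so CV = 1/√k.
CV = SD/mean = 0.88/1.79 = 0.4916, hence k = 1/CV² = 4.14.
Then θ = mean/k = 1.79/4.14 = 0.433.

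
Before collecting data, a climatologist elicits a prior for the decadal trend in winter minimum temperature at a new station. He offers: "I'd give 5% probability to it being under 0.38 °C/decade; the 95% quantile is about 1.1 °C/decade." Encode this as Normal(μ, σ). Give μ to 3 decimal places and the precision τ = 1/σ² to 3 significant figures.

The p-quantile of Normal(μ,σ) is μ + z_p·σ, with z_{0.05} = -1.645 and z_{0.95} = 1.645.
Eliminate σ: μ = (z₂·x₁ − z₁·x₂)/(z₂ − z₁) = (1.645·0.38 − (-1.645)·1.1)/3.29 = 0.740.
Then σ = (x₂ − x₁)/(z₂ − z₁) = (1.1 − 0.38)/3.29 = 0.219.
Precision τ = 1/σ² = 1/0.2189² = 20.9.

μ = 0.740, τ = 20.9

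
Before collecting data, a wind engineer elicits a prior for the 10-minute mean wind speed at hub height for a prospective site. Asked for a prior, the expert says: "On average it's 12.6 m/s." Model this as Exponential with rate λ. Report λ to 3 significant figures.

λ ≈ 0.0794

Exponential mean = 1/λ, so λ = 1/12.6 = 0.0794.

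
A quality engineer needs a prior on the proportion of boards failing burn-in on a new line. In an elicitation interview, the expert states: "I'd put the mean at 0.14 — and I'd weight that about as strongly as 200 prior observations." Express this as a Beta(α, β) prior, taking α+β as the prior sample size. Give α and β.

Under the effective-sample-size interpretation, Beta(α, β) has prior mean α/(α+β) and prior sample size α+β.
So α+β = 200 and α/(α+β) = 0.14, giving α = 0.14·200 = 28 and β = 200 − 28 = 172.

α = 28, β = 172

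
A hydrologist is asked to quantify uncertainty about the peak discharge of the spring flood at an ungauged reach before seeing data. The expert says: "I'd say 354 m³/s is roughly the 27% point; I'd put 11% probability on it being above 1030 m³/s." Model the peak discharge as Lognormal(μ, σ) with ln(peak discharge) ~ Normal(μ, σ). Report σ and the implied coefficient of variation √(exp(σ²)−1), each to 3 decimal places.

If T ~ Lognormal(μ,σ) then ln T ~ Normal(μ,σ), so the p-quantile of ln T is μ + z_p·σ.
ln(354) = 5.869 and ln(1030) = 6.937; z_{0.27} = -0.6128, z_{0.89} = 1.227.
σ = (6.937 − 5.869)/(1.227 − (-0.6128)) = 0.581.
μ = 5.869 − (-0.6128)·0.581 = 6.225.
CV = √(exp(σ²)−1) = √(exp(0.3372)−1) = 0.633.

σ ≈ 0.581, CV ≈ 0.633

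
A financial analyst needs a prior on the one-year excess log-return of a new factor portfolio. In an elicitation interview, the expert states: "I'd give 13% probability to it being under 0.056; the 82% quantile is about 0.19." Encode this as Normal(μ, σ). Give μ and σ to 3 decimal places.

μ = 0.130, σ = 0.066

The p-quantile of Normal(μ,σ) is μ + z_p·σ, with z_{0.13} = -1.126 and z_{0.82} = 0.9154.
Eliminate σ: μ = (z₂·x₁ − z₁·x₂)/(z₂ − z₁) = (0.9154·0.056 − (-1.126)·0.19)/2.042 = 0.130.
Then σ = (x₂ − x₁)/(z₂ − z₁) = (0.19 − 0.056)/2.042 = 0.066.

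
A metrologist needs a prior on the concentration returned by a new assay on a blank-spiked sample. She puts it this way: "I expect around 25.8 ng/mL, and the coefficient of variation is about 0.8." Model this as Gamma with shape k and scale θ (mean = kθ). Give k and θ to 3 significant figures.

k ≈ 1.56, θ ≈ 16.5

For Gamma(k, scale θ): mean = kθ, variance = kθ², so CV = 1/√k.
CV = 0.8, hence k = 1/CV² = 1.56.
Then θ = mean/k = 25.8/1.56 = 16.5.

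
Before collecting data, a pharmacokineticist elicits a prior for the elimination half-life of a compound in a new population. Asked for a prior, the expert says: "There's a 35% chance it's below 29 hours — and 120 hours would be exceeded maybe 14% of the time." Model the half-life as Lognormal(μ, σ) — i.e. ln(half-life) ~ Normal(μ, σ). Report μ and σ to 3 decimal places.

μ ≈ 3.741, σ ≈ 0.969

If T ~ Lognormal(μ,σ) then ln T ~ Normal(μ,σ), so the p-quantile of ln T is μ + z_p·σ.
ln(29) = 3.367 and ln(120) = 4.787; z_{0.35} = -0.3853, z_{0.86} = 1.08.
σ = (4.787 − 3.367)/(1.08 − (-0.3853)) = 0.969.
μ = 3.367 − (-0.3853)·0.969 = 3.741.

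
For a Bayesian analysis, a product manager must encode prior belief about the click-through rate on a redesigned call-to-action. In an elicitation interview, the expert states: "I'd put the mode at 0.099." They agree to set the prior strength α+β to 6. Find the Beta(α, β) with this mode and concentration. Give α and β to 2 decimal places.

For α,β > 1 the Beta mode is (α−1)/(α+β−2). With α+β = 6, the mode is (α−1)/4.
Set (α−1)/4 = 0.099 → α = 1 + 0.099·4 = 1.40.
β = 6 − α = 4.60.

α = 1.40, β = 4.60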